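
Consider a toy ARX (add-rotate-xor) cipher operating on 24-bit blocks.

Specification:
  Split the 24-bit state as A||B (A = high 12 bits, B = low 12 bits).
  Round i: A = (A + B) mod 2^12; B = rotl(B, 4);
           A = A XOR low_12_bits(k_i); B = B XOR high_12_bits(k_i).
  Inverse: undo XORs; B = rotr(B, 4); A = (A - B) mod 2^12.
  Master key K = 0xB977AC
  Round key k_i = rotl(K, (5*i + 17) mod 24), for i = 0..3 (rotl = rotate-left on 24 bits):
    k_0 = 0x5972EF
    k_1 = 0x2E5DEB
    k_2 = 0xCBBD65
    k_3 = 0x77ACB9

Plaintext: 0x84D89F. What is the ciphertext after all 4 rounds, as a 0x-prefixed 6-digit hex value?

s_0 = plaintext = 0x84D89F
s_1 = Round(s_0, k_0) = 0x203C6F
s_2 = Round(s_1, k_1) = 0x399419
s_3 = Round(s_2, k_2) = 0xAD7D2F
s_4 = Round(s_3, k_3) = 0x4BF587

0x4BF587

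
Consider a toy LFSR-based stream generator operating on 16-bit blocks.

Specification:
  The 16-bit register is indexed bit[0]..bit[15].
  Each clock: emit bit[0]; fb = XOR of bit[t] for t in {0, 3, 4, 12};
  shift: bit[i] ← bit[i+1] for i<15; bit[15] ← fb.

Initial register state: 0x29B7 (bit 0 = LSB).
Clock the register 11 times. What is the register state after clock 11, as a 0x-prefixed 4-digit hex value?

reg_0 = 0x29B7
clock 1: out=1, reg = 0x14DB
clock 2: out=1, reg = 0x0A6D
clock 3: out=1, reg = 0x0536
clock 4: out=0, reg = 0x829B
clock 5: out=1, reg = 0xC14D
clock 6: out=1, reg = 0x60A6
clock 7: out=0, reg = 0x3053
clock 8: out=1, reg = 0x9829
clock 9: out=1, reg = 0xCC14
clock 10: out=0, reg = 0xE60A
clock 11: out=0, reg = 0xF305

0xF305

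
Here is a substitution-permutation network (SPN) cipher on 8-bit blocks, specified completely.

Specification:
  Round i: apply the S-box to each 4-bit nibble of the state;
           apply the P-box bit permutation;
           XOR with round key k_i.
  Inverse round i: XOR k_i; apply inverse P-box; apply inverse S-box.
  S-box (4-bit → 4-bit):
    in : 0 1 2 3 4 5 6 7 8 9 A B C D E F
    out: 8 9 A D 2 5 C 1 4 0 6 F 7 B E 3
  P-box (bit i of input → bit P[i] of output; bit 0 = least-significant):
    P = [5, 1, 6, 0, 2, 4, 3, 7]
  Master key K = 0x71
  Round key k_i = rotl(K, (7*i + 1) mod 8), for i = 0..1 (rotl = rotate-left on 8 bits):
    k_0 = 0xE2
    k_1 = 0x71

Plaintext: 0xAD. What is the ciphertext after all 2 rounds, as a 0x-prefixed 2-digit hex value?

s_0 = plaintext = 0xAD
s_1 = Round(s_0, k_0) = 0xD9
s_2 = Round(s_1, k_1) = 0xE5

0xE5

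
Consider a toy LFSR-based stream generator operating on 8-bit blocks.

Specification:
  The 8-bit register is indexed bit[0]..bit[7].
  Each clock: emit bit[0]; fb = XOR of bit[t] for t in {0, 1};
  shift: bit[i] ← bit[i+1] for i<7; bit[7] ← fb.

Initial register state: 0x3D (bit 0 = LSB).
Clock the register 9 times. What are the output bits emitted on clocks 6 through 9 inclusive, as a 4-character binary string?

1001

reg_0 = 0x3D
clock 1: out=1, reg = 0x9E
clock 2: out=0, reg = 0xCF
clock 3: out=1, reg = 0x67
clock 4: out=1, reg = 0x33
clock 5: out=1, reg = 0x19
clock 6: out=1, reg = 0x8C
clock 7: out=0, reg = 0x46
clock 8: out=0, reg = 0xA3
clock 9: out=1, reg = 0x51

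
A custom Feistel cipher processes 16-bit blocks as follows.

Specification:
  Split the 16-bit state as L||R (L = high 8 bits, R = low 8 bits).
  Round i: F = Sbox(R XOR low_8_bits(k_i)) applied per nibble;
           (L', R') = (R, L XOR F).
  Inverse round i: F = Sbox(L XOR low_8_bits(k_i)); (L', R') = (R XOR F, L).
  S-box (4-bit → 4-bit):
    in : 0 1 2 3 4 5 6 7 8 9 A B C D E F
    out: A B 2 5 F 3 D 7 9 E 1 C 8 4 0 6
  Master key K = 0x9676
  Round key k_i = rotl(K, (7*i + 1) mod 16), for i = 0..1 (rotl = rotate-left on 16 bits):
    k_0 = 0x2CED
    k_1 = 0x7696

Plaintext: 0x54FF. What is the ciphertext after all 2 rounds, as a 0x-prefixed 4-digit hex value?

s_0 = plaintext = 0x54FF
s_1 = Round(s_0, k_0) = 0xFFE6
s_2 = Round(s_1, k_1) = 0xE685

0xE685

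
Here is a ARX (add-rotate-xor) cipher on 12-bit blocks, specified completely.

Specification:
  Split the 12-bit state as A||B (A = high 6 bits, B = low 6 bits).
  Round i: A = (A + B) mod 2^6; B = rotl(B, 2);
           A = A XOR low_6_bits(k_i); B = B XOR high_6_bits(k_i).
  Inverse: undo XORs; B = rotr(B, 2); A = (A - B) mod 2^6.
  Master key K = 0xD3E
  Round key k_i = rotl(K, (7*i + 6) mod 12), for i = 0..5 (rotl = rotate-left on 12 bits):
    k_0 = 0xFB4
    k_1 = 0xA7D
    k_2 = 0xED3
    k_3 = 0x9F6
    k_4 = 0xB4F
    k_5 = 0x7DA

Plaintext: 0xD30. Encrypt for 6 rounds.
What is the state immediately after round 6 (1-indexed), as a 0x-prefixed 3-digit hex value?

0xC12

s_0 = plaintext = 0xD30
s_1 = Round(s_0, k_0) = 0x43D
s_2 = Round(s_1, k_1) = 0xC1E
s_3 = Round(s_2, k_2) = 0x742
s_4 = Round(s_3, k_3) = 0xA6F
s_5 = Round(s_4, k_4) = 0x5D3
s_6 = Round(s_5, k_5) = 0xC12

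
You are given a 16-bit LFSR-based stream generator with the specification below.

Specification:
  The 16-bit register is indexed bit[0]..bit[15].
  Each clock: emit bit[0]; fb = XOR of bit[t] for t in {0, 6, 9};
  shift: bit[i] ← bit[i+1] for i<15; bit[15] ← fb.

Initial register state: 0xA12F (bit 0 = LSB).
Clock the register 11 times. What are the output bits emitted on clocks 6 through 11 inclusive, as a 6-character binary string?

100100

reg_0 = 0xA12F
clock 1: out=1, reg = 0xD097
clock 2: out=1, reg = 0xE84B
clock 3: out=1, reg = 0x7425
clock 4: out=1, reg = 0xBA12
clock 5: out=0, reg = 0xDD09
clock 6: out=1, reg = 0xEE84
clock 7: out=0, reg = 0xF742
clock 8: out=0, reg = 0x7BA1
clock 9: out=1, reg = 0x3DD0
clock 10: out=0, reg = 0x9EE8
clock 11: out=0, reg = 0x4F74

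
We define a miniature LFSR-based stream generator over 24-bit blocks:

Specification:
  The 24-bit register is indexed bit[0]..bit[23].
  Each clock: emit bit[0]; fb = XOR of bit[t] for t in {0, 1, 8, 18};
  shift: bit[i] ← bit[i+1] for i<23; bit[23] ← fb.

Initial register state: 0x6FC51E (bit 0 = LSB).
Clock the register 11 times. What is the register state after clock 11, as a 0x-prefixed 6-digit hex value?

0x71EDF8

reg_0 = 0x6FC51E
clock 1: out=0, reg = 0xB7E28F
clock 2: out=1, reg = 0xDBF147
clock 3: out=1, reg = 0xEDF8A3
clock 4: out=1, reg = 0xF6FC51
clock 5: out=1, reg = 0x7B7E28
clock 6: out=0, reg = 0x3DBF14
clock 7: out=0, reg = 0x1EDF8A
clock 8: out=0, reg = 0x8F6FC5
clock 9: out=1, reg = 0xC7B7E2
clock 10: out=0, reg = 0xE3DBF1
clock 11: out=1, reg = 0x71EDF8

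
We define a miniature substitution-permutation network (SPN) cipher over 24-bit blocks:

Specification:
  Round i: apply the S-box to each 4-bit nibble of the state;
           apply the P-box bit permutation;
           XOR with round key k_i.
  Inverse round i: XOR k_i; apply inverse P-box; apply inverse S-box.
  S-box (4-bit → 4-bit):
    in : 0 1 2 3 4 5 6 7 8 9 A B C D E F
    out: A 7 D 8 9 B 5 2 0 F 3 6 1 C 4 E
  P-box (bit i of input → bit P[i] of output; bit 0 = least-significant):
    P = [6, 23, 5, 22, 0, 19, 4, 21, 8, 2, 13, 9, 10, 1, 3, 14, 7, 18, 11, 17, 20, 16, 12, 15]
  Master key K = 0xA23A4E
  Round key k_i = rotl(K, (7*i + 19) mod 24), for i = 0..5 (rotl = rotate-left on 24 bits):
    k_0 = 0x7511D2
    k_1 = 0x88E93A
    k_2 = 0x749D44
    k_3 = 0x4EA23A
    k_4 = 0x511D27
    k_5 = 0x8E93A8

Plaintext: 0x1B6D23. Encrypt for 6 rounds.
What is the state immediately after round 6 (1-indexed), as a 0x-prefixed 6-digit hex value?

0xF406A8

s_0 = plaintext = 0x1B6D23
s_1 = Round(s_0, k_0) = 0x002FCB
s_2 = Round(s_1, k_1) = 0x0F0F17
s_3 = Round(s_2, k_2) = 0xFB7753
s_4 = Round(s_3, k_3) = 0x233A3D
s_5 = Round(s_4, k_4) = 0x23CC03
s_6 = Round(s_5, k_5) = 0xF406A8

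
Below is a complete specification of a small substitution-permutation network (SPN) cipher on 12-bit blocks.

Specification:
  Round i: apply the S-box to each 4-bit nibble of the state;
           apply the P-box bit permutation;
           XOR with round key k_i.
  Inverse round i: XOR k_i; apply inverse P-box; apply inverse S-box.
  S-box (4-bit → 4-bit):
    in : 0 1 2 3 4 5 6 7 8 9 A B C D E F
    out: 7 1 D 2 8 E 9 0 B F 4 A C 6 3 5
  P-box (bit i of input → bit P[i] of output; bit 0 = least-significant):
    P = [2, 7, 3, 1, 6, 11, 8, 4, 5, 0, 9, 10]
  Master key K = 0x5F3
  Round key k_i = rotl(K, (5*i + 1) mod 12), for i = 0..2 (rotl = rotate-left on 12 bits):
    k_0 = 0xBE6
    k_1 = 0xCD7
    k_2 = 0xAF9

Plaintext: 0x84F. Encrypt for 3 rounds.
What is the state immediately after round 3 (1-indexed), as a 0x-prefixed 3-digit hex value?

0xA73

s_0 = plaintext = 0x84F
s_1 = Round(s_0, k_0) = 0xFDB
s_2 = Round(s_1, k_1) = 0x775
s_3 = Round(s_2, k_2) = 0xA73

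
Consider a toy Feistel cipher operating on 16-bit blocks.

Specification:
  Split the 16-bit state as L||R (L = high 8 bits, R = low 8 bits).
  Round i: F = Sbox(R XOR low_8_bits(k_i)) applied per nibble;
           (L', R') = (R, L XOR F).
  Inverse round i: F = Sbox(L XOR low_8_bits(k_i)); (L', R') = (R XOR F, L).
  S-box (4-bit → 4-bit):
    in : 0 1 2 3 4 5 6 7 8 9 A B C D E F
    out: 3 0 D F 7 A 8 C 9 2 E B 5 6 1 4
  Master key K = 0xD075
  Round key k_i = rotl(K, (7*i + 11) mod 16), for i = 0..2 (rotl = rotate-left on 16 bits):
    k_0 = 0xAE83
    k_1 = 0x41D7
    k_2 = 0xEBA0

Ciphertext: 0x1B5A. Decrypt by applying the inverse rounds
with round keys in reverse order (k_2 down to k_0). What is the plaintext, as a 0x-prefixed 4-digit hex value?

s_0 = ciphertext = 0x1B5A
s_1 = InvRound(s_0, k_2) = 0xE11B
s_2 = InvRound(s_1, k_1) = 0xE3E1
s_3 = InvRound(s_2, k_0) = 0x62E3

0x62E3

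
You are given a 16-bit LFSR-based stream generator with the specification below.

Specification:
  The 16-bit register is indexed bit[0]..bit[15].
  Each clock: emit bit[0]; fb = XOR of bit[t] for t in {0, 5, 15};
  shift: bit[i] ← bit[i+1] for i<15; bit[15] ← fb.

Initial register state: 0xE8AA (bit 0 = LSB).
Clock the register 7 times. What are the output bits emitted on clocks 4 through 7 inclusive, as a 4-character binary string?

reg_0 = 0xE8AA
clock 1: out=0, reg = 0x7455
clock 2: out=1, reg = 0xBA2A
clock 3: out=0, reg = 0x5D15
clock 4: out=1, reg = 0xAE8A
clock 5: out=0, reg = 0xD745
clock 6: out=1, reg = 0x6BA2
clock 7: out=0, reg = 0xB5D1

1010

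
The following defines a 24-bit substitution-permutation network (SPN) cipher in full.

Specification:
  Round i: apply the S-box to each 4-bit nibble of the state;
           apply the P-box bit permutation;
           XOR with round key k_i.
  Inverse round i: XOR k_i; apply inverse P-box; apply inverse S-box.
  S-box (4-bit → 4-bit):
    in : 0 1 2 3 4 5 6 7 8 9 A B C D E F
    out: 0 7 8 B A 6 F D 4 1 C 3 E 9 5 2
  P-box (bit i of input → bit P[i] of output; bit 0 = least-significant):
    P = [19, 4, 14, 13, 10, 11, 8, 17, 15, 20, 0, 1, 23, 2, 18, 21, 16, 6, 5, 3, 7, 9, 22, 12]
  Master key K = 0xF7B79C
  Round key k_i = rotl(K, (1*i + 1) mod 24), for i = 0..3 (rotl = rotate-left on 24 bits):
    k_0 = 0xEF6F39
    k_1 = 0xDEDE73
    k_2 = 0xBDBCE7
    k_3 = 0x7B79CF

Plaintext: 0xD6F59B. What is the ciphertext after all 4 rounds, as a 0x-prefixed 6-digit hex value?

0x558EDE

s_0 = plaintext = 0xD6F59B
s_1 = Round(s_0, k_0) = 0xF67BC4
s_2 = Round(s_1, k_1) = 0x69750B
s_3 = Round(s_2, k_2) = 0x40AE76
s_4 = Round(s_3, k_3) = 0x558EDE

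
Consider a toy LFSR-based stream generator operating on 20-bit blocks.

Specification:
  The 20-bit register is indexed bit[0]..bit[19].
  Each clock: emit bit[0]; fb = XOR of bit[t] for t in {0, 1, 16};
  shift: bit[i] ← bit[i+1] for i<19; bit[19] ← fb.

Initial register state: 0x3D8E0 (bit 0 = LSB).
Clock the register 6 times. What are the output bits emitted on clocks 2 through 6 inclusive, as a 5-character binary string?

00001

reg_0 = 0x3D8E0
clock 1: out=0, reg = 0x9EC70
clock 2: out=0, reg = 0xCF638
clock 3: out=0, reg = 0x67B1C
clock 4: out=0, reg = 0x33D8E
clock 5: out=0, reg = 0x19EC7
clock 6: out=1, reg = 0x8CF63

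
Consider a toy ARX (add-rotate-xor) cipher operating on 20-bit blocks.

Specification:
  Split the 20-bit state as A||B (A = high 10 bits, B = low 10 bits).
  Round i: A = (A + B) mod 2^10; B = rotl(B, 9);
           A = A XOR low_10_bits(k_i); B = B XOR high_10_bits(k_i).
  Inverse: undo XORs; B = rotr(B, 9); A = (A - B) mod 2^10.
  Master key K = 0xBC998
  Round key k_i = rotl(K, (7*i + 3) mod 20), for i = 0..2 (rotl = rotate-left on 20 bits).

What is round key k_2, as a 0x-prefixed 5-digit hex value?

K = 0xBC998
k_0 = rotl(K, (7*0+3) mod 20) = rotl(K, 3) = 0xE4CC5
k_1 = rotl(K, (7*1+3) mod 20) = rotl(K, 10) = 0x662F2
k_2 = rotl(K, (7*2+3) mod 20) = rotl(K, 17) = 0x17933

0x17933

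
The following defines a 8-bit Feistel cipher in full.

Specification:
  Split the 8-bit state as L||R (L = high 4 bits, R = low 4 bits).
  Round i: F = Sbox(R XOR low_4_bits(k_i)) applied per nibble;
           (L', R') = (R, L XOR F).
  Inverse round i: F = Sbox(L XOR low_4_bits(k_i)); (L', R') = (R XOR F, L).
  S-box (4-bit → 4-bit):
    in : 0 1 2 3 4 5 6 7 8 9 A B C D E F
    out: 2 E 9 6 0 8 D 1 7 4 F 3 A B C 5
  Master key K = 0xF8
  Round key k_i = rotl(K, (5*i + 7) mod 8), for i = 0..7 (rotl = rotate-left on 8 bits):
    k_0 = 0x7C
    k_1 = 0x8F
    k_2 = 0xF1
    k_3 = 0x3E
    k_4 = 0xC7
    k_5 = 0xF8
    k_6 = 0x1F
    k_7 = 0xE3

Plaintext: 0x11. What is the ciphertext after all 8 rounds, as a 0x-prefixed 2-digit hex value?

s_0 = plaintext = 0x11
s_1 = Round(s_0, k_0) = 0x1A
s_2 = Round(s_1, k_1) = 0xA9
s_3 = Round(s_2, k_2) = 0x9D
s_4 = Round(s_3, k_3) = 0xDF
s_5 = Round(s_4, k_4) = 0xFA
s_6 = Round(s_5, k_5) = 0xA6
s_7 = Round(s_6, k_6) = 0x6E
s_8 = Round(s_7, k_7) = 0xED

0xED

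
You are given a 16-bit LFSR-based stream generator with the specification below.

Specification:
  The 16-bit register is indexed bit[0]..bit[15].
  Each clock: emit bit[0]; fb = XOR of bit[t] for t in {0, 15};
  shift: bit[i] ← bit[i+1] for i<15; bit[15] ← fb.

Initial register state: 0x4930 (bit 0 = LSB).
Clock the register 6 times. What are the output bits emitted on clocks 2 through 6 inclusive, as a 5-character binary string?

reg_0 = 0x4930
clock 1: out=0, reg = 0x2498
clock 2: out=0, reg = 0x124C
clock 3: out=0, reg = 0x0926
clock 4: out=0, reg = 0x0493
clock 5: out=1, reg = 0x8249
clock 6: out=1, reg = 0x4124

00011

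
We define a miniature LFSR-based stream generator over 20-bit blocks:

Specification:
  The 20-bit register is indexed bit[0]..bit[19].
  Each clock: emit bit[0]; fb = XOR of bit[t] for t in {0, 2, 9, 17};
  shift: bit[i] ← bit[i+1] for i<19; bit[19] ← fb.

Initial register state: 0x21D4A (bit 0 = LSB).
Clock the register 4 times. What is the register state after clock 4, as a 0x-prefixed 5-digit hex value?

reg_0 = 0x21D4A
clock 1: out=0, reg = 0x90EA5
clock 2: out=1, reg = 0xC8752
clock 3: out=0, reg = 0xE43A9
clock 4: out=1, reg = 0xF21D4

0xF21D4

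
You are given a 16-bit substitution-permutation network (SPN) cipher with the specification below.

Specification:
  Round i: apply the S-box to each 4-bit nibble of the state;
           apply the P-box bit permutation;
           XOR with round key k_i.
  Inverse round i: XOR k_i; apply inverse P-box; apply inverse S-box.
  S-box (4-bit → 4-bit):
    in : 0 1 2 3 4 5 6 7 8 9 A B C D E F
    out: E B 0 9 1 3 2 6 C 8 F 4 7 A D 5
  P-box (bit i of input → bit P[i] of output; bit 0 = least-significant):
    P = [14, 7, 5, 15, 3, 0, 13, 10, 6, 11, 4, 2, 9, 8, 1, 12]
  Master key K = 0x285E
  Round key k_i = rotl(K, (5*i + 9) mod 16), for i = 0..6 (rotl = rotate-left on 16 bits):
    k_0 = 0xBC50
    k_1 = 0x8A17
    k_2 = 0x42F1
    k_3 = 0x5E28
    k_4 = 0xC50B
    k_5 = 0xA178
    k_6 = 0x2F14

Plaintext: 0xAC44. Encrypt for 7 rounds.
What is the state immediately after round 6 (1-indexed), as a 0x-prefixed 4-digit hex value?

s_0 = plaintext = 0xAC44
s_1 = Round(s_0, k_0) = 0xE70A
s_2 = Round(s_1, k_1) = 0x74A4
s_3 = Round(s_2, k_2) = 0x27BA
s_4 = Round(s_3, k_3) = 0xB698
s_5 = Round(s_4, k_4) = 0x4929
s_6 = Round(s_5, k_5) = 0x237C
s_7 = Round(s_6, k_6) = 0x4FF1

0x237C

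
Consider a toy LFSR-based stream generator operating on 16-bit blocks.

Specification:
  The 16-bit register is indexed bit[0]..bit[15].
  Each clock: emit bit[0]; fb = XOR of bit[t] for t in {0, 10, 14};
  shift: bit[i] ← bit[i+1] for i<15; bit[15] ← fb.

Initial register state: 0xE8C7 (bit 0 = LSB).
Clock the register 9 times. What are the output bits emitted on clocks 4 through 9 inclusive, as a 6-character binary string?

reg_0 = 0xE8C7
clock 1: out=1, reg = 0x7463
clock 2: out=1, reg = 0xBA31
clock 3: out=1, reg = 0xDD18
clock 4: out=0, reg = 0x6E8C
clock 5: out=0, reg = 0x3746
clock 6: out=0, reg = 0x9BA3
clock 7: out=1, reg = 0xCDD1
clock 8: out=1, reg = 0xE6E8
clock 9: out=0, reg = 0x7374

000110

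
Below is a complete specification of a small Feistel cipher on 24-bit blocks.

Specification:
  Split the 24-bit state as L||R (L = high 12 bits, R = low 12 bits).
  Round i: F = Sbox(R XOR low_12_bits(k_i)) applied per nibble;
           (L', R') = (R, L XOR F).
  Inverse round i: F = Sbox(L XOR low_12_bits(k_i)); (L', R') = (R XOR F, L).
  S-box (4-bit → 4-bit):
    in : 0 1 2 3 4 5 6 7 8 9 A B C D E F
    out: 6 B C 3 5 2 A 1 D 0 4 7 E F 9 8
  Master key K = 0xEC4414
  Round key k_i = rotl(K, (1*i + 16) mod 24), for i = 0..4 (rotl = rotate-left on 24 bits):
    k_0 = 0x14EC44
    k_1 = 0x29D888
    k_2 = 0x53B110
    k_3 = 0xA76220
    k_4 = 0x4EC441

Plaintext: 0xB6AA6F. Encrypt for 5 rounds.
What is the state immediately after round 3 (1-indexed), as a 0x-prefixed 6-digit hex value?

s_0 = plaintext = 0xB6AA6F
s_1 = Round(s_0, k_0) = 0xA6F1AD
s_2 = Round(s_1, k_1) = 0x1ADAAD
s_3 = Round(s_2, k_2) = 0xAAD6D2
s_4 = Round(s_3, k_3) = 0x6D2F21
s_5 = Round(s_4, k_4) = 0xF21174

0xAAD6D2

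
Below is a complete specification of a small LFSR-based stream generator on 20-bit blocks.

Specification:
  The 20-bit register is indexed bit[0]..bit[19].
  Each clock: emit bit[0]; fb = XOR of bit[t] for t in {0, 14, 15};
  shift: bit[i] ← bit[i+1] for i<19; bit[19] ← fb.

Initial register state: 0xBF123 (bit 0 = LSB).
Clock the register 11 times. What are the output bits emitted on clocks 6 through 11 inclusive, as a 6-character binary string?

100100

reg_0 = 0xBF123
clock 1: out=1, reg = 0xDF891
clock 2: out=1, reg = 0xEFC48
clock 3: out=0, reg = 0x77E24
clock 4: out=0, reg = 0xBBF12
clock 5: out=0, reg = 0xDDF89
clock 6: out=1, reg = 0xEEFC4
clock 7: out=0, reg = 0x777E2
clock 8: out=0, reg = 0xBBBF1
clock 9: out=1, reg = 0x5DDF8
clock 10: out=0, reg = 0x2EEFC
clock 11: out=0, reg = 0x1777E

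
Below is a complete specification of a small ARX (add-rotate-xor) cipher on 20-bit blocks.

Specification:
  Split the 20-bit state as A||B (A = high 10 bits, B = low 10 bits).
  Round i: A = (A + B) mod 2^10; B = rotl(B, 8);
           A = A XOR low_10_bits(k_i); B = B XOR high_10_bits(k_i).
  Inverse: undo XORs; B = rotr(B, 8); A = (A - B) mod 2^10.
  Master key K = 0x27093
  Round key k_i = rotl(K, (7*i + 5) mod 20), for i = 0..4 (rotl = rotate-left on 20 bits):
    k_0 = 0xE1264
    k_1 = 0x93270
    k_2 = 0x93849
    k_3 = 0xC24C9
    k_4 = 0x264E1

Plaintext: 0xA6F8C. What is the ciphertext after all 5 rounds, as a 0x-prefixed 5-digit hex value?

s_0 = plaintext = 0xA6F8C
s_1 = Round(s_0, k_0) = 0x10F67
s_2 = Round(s_1, k_1) = 0x76995
s_3 = Round(s_2, k_2) = 0xC9B2B
s_4 = Round(s_3, k_3) = 0xA60C3
s_5 = Round(s_4, k_4) = 0xEEBA9

0xEEBA9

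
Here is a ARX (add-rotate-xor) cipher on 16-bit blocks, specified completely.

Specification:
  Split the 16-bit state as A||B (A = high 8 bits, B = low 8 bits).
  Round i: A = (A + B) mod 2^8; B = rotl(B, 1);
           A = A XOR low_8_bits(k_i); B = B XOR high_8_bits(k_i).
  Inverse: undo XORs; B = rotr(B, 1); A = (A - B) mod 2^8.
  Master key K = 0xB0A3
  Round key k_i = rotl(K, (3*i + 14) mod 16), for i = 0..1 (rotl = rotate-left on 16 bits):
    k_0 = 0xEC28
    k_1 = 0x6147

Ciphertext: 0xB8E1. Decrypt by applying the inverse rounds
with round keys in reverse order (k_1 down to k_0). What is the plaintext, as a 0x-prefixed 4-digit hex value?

s_0 = ciphertext = 0xB8E1
s_1 = InvRound(s_0, k_1) = 0xBF40
s_2 = InvRound(s_1, k_0) = 0x4156

0x4156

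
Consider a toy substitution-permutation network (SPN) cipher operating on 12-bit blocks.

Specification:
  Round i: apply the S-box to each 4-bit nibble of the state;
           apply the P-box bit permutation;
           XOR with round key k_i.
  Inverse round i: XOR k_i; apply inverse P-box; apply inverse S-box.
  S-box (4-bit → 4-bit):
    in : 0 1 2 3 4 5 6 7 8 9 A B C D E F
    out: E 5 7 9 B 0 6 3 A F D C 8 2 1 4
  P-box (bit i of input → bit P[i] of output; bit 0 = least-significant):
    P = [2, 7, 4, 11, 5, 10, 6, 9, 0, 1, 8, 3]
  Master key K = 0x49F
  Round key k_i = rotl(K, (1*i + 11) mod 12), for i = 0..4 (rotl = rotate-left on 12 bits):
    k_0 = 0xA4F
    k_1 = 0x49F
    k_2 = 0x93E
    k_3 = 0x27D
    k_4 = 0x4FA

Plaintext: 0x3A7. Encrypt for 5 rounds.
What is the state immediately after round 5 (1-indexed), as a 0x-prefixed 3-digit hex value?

0x6BB

s_0 = plaintext = 0x3A7
s_1 = Round(s_0, k_0) = 0x8A2
s_2 = Round(s_1, k_1) = 0x661
s_3 = Round(s_2, k_2) = 0xC68
s_4 = Round(s_3, k_3) = 0xEB5
s_5 = Round(s_4, k_4) = 0x6BB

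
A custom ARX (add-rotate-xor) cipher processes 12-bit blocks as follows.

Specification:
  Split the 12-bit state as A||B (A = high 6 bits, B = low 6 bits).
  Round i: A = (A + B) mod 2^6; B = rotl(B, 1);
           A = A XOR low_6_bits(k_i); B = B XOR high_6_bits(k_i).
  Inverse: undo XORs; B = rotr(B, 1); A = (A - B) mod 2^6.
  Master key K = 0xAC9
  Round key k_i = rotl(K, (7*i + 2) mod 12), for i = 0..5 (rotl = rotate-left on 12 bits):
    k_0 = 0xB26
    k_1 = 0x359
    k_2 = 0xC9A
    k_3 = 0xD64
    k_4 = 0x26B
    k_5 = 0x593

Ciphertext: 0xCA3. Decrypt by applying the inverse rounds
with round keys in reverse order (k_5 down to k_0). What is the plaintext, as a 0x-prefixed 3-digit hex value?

s_0 = ciphertext = 0xCA3
s_1 = InvRound(s_0, k_5) = 0x9FA
s_2 = InvRound(s_1, k_4) = 0x4F9
s_3 = InvRound(s_2, k_3) = 0xC46
s_4 = InvRound(s_3, k_2) = 0x45A
s_5 = InvRound(s_4, k_1) = 0x76B
s_6 = InvRound(s_5, k_0) = 0x623

0x623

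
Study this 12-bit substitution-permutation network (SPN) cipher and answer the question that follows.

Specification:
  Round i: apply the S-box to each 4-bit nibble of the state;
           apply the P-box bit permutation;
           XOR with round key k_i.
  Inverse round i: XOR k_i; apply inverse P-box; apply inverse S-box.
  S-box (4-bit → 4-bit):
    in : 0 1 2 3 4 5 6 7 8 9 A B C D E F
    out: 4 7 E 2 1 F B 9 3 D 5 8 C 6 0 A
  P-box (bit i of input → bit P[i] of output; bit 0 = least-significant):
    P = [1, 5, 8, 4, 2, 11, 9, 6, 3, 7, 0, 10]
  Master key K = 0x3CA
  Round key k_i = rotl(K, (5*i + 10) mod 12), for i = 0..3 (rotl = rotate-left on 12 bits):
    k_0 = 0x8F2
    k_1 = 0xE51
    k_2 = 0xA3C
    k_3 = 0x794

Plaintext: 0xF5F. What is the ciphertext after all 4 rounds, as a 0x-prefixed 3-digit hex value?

0x59B

s_0 = plaintext = 0xF5F
s_1 = Round(s_0, k_0) = 0x606
s_2 = Round(s_1, k_1) = 0x8EB
s_3 = Round(s_2, k_2) = 0xAA4
s_4 = Round(s_3, k_3) = 0x59B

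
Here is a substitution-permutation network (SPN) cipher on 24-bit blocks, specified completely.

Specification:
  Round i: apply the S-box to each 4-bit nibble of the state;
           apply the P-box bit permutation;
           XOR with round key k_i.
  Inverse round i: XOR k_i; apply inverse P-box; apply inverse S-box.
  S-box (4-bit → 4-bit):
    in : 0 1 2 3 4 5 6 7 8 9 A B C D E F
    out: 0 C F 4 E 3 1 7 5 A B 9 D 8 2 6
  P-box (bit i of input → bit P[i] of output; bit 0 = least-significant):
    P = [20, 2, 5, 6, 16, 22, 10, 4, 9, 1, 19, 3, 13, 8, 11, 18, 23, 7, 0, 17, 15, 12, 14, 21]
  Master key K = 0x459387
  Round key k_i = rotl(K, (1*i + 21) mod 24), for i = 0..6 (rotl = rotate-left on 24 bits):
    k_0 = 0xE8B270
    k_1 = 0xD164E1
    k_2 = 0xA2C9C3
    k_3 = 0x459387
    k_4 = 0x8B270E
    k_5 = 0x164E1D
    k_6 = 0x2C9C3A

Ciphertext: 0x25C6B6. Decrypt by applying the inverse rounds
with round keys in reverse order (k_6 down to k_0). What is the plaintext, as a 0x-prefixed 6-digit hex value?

0x476D47

s_0 = ciphertext = 0x25C6B6
s_1 = InvRound(s_0, k_6) = 0xFE3C6E
s_2 = InvRound(s_1, k_5) = 0x486791
s_3 = InvRound(s_2, k_4) = 0x3209AE
s_4 = InvRound(s_3, k_3) = 0xA11B58
s_5 = InvRound(s_4, k_2) = 0x740AB0
s_6 = InvRound(s_5, k_1) = 0x18C6CD
s_7 = InvRound(s_6, k_0) = 0x476D47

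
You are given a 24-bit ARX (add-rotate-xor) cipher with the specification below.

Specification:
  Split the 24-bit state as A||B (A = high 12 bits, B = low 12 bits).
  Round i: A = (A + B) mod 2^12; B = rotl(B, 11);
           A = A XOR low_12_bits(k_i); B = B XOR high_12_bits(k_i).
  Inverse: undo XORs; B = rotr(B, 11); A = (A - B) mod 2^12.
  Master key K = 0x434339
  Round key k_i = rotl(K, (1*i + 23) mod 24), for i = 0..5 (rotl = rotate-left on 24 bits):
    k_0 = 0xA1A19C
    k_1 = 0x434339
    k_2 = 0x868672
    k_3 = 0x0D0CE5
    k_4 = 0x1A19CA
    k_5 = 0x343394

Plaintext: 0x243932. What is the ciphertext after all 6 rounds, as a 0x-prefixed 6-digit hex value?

0x48BF1D

s_0 = plaintext = 0x243932
s_1 = Round(s_0, k_0) = 0xAE9E83
s_2 = Round(s_1, k_1) = 0xA55B75
s_3 = Round(s_2, k_2) = 0x3B85D2
s_4 = Round(s_3, k_3) = 0x56F239
s_5 = Round(s_4, k_4) = 0xE628BD
s_6 = Round(s_5, k_5) = 0x48BF1D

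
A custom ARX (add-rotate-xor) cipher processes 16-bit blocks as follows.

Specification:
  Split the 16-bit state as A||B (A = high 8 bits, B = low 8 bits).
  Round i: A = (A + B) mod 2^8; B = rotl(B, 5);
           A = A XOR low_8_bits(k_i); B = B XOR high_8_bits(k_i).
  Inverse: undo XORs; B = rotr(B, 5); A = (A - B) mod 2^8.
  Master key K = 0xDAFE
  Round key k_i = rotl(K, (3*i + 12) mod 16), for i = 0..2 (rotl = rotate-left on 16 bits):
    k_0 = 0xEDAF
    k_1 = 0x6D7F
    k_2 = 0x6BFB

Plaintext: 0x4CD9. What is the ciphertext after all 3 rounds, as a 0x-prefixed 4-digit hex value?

0x2D9D

s_0 = plaintext = 0x4CD9
s_1 = Round(s_0, k_0) = 0x8AD6
s_2 = Round(s_1, k_1) = 0x1FB7
s_3 = Round(s_2, k_2) = 0x2D9D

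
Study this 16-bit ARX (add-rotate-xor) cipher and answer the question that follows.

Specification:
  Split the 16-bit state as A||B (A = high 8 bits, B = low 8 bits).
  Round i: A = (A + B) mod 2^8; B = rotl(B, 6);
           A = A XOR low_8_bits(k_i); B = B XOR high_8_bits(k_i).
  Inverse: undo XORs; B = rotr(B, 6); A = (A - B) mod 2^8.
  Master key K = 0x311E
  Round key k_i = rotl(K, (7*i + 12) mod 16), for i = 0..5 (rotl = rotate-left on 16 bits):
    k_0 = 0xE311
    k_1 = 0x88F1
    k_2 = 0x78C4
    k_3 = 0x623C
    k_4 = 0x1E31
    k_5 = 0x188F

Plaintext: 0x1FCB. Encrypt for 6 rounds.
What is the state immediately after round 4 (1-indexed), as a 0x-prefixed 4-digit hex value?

0x64B0

s_0 = plaintext = 0x1FCB
s_1 = Round(s_0, k_0) = 0xFB11
s_2 = Round(s_1, k_1) = 0xFDCC
s_3 = Round(s_2, k_2) = 0x0D4B
s_4 = Round(s_3, k_3) = 0x64B0
s_5 = Round(s_4, k_4) = 0x2532
s_6 = Round(s_5, k_5) = 0xD894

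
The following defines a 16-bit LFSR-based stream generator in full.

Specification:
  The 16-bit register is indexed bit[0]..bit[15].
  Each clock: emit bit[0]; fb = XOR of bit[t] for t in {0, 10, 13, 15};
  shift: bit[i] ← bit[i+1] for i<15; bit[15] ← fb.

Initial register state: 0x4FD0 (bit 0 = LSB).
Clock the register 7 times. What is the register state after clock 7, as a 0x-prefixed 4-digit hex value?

reg_0 = 0x4FD0
clock 1: out=0, reg = 0xA7E8
clock 2: out=0, reg = 0xD3F4
clock 3: out=0, reg = 0xE9FA
clock 4: out=0, reg = 0x74FD
clock 5: out=1, reg = 0xBA7E
clock 6: out=0, reg = 0x5D3F
clock 7: out=1, reg = 0x2E9F

0x2E9F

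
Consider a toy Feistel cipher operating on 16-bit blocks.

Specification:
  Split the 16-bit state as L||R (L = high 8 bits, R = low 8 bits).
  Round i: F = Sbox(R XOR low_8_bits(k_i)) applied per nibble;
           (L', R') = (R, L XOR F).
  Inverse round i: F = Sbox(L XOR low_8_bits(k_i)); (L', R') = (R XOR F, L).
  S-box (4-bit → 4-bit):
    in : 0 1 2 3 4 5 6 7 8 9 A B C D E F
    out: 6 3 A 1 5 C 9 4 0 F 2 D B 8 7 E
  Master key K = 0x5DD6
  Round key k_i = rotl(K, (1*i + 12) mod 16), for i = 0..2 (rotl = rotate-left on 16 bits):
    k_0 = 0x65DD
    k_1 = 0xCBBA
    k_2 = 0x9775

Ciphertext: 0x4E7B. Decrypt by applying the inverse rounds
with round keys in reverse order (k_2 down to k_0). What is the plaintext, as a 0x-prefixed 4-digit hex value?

s_0 = ciphertext = 0x4E7B
s_1 = InvRound(s_0, k_2) = 0x664E
s_2 = InvRound(s_1, k_1) = 0xC566
s_3 = InvRound(s_2, k_0) = 0x56C5

0x56C5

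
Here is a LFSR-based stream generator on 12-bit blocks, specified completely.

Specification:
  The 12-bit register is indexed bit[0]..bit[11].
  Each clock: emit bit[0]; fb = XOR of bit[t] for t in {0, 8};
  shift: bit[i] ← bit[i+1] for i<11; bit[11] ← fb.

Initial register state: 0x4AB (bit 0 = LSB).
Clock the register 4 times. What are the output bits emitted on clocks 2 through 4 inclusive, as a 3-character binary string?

reg_0 = 0x4AB
clock 1: out=1, reg = 0xA55
clock 2: out=1, reg = 0xD2A
clock 3: out=0, reg = 0xE95
clock 4: out=1, reg = 0xF4A

101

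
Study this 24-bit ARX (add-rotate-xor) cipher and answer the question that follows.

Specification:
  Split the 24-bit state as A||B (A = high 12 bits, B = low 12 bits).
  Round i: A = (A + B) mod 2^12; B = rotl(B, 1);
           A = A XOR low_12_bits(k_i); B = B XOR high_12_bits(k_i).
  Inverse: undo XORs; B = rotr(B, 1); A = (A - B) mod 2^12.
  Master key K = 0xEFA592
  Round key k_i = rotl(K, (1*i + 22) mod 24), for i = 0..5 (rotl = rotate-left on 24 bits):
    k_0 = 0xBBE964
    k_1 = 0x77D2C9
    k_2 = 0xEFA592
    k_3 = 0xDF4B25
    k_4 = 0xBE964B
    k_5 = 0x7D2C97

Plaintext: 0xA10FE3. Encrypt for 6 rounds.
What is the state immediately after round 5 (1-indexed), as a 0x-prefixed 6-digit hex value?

0x873794

s_0 = plaintext = 0xA10FE3
s_1 = Round(s_0, k_0) = 0x097479
s_2 = Round(s_1, k_1) = 0x7D9F8F
s_3 = Round(s_2, k_2) = 0x2FA1E5
s_4 = Round(s_3, k_3) = 0xFFAE3E
s_5 = Round(s_4, k_4) = 0x873794
s_6 = Round(s_5, k_5) = 0xC908FA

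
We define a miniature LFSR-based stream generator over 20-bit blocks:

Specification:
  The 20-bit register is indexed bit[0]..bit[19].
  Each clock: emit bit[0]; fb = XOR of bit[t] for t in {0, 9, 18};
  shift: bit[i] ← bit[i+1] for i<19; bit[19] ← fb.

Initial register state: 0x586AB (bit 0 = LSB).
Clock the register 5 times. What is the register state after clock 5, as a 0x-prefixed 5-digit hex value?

0xEAC35

reg_0 = 0x586AB
clock 1: out=1, reg = 0xAC355
clock 2: out=1, reg = 0x561AA
clock 3: out=0, reg = 0xAB0D5
clock 4: out=1, reg = 0xD586A
clock 5: out=0, reg = 0xEAC35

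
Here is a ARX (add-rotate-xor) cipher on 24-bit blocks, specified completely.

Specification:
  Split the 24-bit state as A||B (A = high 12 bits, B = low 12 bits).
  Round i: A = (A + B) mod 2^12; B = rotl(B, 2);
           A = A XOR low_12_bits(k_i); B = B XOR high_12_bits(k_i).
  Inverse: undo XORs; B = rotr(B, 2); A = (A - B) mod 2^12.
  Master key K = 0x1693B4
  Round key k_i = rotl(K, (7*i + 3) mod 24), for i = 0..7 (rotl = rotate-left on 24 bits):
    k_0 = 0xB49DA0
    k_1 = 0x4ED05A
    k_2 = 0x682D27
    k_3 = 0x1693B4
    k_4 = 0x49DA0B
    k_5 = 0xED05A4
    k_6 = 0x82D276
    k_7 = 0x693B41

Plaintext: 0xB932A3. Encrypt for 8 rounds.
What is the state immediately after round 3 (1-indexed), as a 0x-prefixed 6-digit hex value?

0x5DD966

s_0 = plaintext = 0xB932A3
s_1 = Round(s_0, k_0) = 0x3961C5
s_2 = Round(s_1, k_1) = 0x5013F9
s_3 = Round(s_2, k_2) = 0x5DD966
s_4 = Round(s_3, k_3) = 0xCF74F3
s_5 = Round(s_4, k_4) = 0xBE1750
s_6 = Round(s_5, k_5) = 0x695391
s_7 = Round(s_6, k_6) = 0x850669
s_8 = Round(s_7, k_7) = 0x5F8F36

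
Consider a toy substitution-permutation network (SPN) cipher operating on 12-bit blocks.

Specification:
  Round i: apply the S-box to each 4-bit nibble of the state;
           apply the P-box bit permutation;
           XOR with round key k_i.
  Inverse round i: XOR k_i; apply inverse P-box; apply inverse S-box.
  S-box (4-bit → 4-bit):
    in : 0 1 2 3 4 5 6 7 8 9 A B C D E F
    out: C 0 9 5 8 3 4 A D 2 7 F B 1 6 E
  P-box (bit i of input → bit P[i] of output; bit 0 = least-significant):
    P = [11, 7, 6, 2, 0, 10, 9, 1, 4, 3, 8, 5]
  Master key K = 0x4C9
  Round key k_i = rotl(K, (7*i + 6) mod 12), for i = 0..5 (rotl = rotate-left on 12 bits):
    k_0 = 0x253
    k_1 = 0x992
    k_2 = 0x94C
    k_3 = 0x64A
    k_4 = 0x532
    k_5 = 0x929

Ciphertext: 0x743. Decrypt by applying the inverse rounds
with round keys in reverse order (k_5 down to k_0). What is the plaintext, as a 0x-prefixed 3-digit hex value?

0x86F

s_0 = ciphertext = 0x743
s_1 = InvRound(s_0, k_5) = 0x7F3
s_2 = InvRound(s_1, k_4) = 0x13E
s_3 = InvRound(s_2, k_3) = 0x8E0
s_4 = InvRound(s_3, k_2) = 0xF17
s_5 = InvRound(s_4, k_1) = 0x1A7
s_6 = InvRound(s_5, k_0) = 0x86F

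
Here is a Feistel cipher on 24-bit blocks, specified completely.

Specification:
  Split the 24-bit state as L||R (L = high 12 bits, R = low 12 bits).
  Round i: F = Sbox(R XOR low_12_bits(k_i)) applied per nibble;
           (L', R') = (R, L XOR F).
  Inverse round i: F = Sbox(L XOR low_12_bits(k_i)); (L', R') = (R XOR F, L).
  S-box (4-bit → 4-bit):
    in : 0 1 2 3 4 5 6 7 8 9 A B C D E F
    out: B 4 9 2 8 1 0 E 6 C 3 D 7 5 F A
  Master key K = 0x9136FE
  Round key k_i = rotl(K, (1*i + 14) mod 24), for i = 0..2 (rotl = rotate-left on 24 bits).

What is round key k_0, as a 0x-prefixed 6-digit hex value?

0xBFA44D

K = 0x9136FE
k_0 = rotl(K, (1*0+14) mod 24) = rotl(K, 14) = 0xBFA44D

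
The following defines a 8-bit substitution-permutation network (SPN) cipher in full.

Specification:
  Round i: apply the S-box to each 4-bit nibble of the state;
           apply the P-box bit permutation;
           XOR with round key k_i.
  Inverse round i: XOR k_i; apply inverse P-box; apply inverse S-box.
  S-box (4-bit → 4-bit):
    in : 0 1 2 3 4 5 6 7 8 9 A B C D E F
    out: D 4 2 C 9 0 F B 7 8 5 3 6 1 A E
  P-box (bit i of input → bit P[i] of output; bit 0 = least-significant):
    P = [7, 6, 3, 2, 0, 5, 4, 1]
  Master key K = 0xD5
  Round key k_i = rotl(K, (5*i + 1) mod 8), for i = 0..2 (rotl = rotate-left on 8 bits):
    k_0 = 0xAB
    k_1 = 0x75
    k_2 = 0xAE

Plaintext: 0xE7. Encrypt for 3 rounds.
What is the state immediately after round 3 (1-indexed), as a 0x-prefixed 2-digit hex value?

0x50

s_0 = plaintext = 0xE7
s_1 = Round(s_0, k_0) = 0x4D
s_2 = Round(s_1, k_1) = 0xF6
s_3 = Round(s_2, k_2) = 0x50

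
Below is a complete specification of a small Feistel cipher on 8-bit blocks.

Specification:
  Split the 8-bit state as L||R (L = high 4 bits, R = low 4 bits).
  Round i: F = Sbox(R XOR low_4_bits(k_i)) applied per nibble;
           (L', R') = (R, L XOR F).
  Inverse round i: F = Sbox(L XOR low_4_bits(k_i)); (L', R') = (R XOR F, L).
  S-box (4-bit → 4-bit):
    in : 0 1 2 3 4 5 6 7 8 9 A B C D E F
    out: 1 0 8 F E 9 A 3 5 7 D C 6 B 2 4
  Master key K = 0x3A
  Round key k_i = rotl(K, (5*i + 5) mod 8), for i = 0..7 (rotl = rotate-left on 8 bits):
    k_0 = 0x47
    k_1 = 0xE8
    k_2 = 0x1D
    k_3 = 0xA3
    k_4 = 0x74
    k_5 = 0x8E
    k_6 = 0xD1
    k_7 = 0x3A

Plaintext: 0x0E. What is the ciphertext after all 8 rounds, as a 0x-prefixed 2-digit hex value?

s_0 = plaintext = 0x0E
s_1 = Round(s_0, k_0) = 0xE7
s_2 = Round(s_1, k_1) = 0x7A
s_3 = Round(s_2, k_2) = 0xA4
s_4 = Round(s_3, k_3) = 0x49
s_5 = Round(s_4, k_4) = 0x9F
s_6 = Round(s_5, k_5) = 0xF9
s_7 = Round(s_6, k_6) = 0x9A
s_8 = Round(s_7, k_7) = 0xA8

0xA8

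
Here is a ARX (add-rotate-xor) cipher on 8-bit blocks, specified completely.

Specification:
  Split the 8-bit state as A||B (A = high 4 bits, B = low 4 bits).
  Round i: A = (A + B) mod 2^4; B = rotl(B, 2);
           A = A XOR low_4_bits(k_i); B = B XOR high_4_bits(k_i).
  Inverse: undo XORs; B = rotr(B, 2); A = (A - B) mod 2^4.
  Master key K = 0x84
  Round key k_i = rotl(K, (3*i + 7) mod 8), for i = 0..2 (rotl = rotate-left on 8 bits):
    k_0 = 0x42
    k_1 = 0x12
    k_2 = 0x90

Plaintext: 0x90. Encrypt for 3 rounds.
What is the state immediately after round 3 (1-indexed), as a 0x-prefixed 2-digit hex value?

s_0 = plaintext = 0x90
s_1 = Round(s_0, k_0) = 0xB4
s_2 = Round(s_1, k_1) = 0xD0
s_3 = Round(s_2, k_2) = 0xD9

0xD9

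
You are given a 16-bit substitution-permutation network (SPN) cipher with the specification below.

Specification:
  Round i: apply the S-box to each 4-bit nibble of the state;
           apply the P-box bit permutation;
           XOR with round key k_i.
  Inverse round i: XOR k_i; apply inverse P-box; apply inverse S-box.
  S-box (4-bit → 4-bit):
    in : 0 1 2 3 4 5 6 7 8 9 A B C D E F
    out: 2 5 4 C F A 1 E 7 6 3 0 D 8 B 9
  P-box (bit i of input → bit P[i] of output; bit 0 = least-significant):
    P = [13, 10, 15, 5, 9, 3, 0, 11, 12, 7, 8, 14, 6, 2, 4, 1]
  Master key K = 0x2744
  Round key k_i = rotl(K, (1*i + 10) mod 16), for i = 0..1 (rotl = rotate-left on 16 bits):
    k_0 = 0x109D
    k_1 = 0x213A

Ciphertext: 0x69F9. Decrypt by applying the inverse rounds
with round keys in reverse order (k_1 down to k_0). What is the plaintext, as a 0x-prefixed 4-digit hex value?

0x57B4

s_0 = ciphertext = 0x69F9
s_1 = InvRound(s_0, k_1) = 0xF53B
s_2 = InvRound(s_1, k_0) = 0x57B4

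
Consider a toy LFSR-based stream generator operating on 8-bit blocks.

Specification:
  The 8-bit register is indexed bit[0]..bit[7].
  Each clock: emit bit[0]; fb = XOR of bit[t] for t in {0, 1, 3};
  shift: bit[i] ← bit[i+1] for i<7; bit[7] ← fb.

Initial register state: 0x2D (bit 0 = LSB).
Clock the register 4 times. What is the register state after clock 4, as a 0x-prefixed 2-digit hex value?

0xE2

reg_0 = 0x2D
clock 1: out=1, reg = 0x16
clock 2: out=0, reg = 0x8B
clock 3: out=1, reg = 0xC5
clock 4: out=1, reg = 0xE2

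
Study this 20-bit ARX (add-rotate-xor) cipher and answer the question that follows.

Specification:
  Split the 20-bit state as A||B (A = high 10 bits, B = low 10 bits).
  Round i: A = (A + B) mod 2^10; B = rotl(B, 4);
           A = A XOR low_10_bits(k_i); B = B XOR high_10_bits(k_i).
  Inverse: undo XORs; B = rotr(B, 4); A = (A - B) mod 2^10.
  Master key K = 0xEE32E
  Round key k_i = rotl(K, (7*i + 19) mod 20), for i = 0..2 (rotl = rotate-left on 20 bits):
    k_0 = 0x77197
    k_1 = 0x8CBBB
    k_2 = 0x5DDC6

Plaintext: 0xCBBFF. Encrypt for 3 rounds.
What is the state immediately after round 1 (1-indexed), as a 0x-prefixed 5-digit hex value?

0xAEA23

s_0 = plaintext = 0xCBBFF
s_1 = Round(s_0, k_0) = 0xAEA23
s_2 = Round(s_1, k_1) = 0xD980A
s_3 = Round(s_2, k_2) = 0xAD9D7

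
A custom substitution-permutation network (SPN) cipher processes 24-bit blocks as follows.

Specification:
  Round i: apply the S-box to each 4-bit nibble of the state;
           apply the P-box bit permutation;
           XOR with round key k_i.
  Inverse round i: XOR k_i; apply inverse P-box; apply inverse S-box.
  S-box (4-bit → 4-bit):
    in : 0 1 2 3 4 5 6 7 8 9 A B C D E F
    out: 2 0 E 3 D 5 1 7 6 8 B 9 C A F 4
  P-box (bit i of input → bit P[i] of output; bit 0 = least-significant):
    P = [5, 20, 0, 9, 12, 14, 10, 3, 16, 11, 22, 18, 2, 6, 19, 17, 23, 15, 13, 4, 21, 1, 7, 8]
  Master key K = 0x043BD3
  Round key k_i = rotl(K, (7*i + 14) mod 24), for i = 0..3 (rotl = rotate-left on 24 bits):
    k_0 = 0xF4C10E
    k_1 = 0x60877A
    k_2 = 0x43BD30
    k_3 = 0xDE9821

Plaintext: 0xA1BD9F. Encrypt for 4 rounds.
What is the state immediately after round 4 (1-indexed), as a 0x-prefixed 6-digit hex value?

s_0 = plaintext = 0xA1BD9F
s_1 = Round(s_0, k_0) = 0xD2C801
s_2 = Round(s_1, k_1) = 0x2A6E68
s_3 = Round(s_2, k_2) = 0x9624A7
s_4 = Round(s_3, k_3) = 0x01C948

0x01C948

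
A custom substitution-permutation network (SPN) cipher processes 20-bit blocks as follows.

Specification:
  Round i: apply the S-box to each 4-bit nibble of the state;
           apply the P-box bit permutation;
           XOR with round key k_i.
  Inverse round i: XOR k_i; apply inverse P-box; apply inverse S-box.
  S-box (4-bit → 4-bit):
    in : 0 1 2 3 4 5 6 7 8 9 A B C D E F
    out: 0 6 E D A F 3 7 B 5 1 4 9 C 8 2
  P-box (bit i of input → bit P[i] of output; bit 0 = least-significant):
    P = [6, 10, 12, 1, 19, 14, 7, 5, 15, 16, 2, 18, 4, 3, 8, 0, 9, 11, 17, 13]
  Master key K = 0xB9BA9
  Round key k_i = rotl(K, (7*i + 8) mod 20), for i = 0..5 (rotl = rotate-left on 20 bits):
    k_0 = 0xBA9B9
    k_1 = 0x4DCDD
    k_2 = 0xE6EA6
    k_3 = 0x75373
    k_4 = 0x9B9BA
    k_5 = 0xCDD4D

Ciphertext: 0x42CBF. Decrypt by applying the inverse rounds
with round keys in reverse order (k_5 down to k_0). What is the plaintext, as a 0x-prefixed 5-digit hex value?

0x41B81

s_0 = ciphertext = 0x42CBF
s_1 = InvRound(s_0, k_5) = 0xE9A53
s_2 = InvRound(s_1, k_4) = 0x324DA
s_3 = InvRound(s_2, k_3) = 0xC2E21
s_4 = InvRound(s_3, k_2) = 0xBEB1E
s_5 = InvRound(s_4, k_1) = 0x3D495
s_6 = InvRound(s_5, k_0) = 0x41B81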